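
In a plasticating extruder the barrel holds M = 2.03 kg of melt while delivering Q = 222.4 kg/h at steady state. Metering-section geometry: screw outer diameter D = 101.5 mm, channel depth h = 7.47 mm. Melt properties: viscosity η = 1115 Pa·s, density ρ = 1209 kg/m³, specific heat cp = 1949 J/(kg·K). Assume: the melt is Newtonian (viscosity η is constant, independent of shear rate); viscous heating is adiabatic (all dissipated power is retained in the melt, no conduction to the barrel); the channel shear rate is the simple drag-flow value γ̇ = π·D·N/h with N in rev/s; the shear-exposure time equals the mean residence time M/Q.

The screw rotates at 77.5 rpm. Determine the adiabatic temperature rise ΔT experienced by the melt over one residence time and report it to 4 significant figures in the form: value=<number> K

value=47.27 K

Q_s = Q / 3600 = 222.4 / 3600 = 0.0617778 kg/s
t_res = M / Q_s = 2.03 ÷ 0.0617778 = 32.8597 s
Geometry in metres: D = 101.5 mm → 0.1015 m, h = 7.47 mm → 0.00747 m; screw speed N = 77.5 rpm = 1.29167 rev/s
γ̇ = π·D·N / h = π · 0.1015 · 1.29167 / 0.00747 = 55.1373 s⁻¹
Adiabatic rise: ΔT = η γ̇² t_res / (ρ cp) = 1115·(55.1373)²·32.8597 / (1209·1949) = 47.2707 K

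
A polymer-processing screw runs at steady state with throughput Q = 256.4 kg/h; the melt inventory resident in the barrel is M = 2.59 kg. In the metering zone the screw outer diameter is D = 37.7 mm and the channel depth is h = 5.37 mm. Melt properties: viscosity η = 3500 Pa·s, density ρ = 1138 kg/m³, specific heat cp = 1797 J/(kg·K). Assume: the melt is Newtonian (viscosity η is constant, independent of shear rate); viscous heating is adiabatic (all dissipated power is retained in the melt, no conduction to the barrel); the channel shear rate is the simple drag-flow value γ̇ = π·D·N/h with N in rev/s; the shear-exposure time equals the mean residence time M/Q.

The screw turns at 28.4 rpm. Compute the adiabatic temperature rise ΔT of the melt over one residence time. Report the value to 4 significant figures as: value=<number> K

value=6.783 K

Convert throughput: Q = 256.4 kg/h = 256.4/3600 = 0.0712222 kg/s
t_res = M / Q_s = 2.59 ÷ 0.0712222 = 36.3651 s
Geometry in metres: D = 37.7 mm → 0.0377 m, h = 5.37 mm → 0.00537 m; screw speed N = 28.4 rpm = 0.473333 rev/s
Shear rate: γ̇ = πDN/h = π·0.0377·0.473333/0.00537 = 10.4396 s⁻¹
ΔT = η·γ̇²·t_res / (ρ·cp) = 3500 · (10.4396)² · 36.3651 / (1138 · 1797) = 6.78313 K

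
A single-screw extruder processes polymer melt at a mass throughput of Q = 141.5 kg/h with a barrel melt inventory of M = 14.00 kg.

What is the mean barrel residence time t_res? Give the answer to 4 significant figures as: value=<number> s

Q_s = Q / 3600 = 141.5 / 3600 = 0.0393056 kg/s
t_res = M / Q_s = 14.00 / 0.0393056 = 356.184 s

value=356.2 s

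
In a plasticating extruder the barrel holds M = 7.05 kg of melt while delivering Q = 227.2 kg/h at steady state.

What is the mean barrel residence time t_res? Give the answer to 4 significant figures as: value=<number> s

value=111.7 s

Throughput in SI: Q_s = 227.2 kg/h ÷ 3600 s/h = 0.0631111 kg/s
t_res = M / Q_s = 7.05 ÷ 0.0631111 = 111.708 s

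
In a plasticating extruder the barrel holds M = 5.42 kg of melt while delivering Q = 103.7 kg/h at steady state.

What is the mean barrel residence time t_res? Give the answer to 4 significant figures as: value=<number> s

value=188.2 s

Q_s = Q / 3600 = 103.7 / 3600 = 0.0288056 kg/s
t_res = M / Q_s = 5.42 / 0.0288056 = 188.158 s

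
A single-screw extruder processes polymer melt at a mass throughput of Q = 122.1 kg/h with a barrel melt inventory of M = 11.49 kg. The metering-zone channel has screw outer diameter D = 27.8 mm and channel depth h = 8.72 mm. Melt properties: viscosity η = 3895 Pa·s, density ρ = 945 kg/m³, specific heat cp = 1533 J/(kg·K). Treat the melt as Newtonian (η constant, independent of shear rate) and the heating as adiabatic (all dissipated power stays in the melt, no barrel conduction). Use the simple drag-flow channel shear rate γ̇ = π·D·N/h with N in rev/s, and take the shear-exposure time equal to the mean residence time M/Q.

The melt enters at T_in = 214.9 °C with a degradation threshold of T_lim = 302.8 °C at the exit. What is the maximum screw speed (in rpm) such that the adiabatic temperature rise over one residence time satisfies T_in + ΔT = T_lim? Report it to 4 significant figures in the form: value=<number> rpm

Q_s = Q / 3600 = 122.1 / 3600 = 0.0339167 kg/s
Mean residence time: t_res = M/Q_s = 11.49 kg / 0.0339167 kg/s = 338.771 s
D = 27.8 mm = 0.0278 m;  h = 8.72 mm = 0.00872 m
Allowable rise: ΔT_a = T_lim − T_in = 302.8 − 214.9 = 87.9 K
γ̇_max² = ΔT_a·ρ·cp/(η·t_res) = 87.9·945·1533/(3895·338.771) = 96.5047 s⁻²
γ̇_max = sqrt(96.5047) = 9.82368 s⁻¹
N_max = γ̇_max h / (πD) = 9.82368·0.00872/(π·0.0278) = 0.980835 rev/s → ×60 = 58.8501 rpm

value=58.85 rpm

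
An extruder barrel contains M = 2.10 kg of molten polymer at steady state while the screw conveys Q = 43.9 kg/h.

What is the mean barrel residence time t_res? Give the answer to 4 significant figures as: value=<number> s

value=172.2 s

Convert throughput: Q = 43.9 kg/h = 43.9/3600 = 0.0121944 kg/s
t_res = M / Q_s = 2.10 / 0.0121944 = 172.21 s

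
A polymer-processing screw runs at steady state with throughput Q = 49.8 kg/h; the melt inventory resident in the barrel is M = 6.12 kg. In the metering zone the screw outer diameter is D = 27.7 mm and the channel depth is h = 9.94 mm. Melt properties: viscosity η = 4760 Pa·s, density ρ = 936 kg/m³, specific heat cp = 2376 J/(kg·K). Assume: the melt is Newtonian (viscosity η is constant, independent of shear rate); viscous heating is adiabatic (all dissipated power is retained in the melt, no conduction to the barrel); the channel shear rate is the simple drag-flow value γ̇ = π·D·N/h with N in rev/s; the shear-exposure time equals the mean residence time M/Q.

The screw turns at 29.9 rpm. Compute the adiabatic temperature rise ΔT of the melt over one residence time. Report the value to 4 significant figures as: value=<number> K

value=18.02 K

Convert throughput: Q = 49.8 kg/h = 49.8/3600 = 0.0138333 kg/s
Mean residence time: t_res = M/Q_s = 6.12 kg / 0.0138333 kg/s = 442.41 s
D = 27.7 mm = 0.0277 m;  h = 9.94 mm = 0.00994 m;  N = 29.9 rpm / 60 = 0.498333 rev/s
Shear rate: γ̇ = πDN/h = π·0.0277·0.498333/0.00994 = 4.36278 s⁻¹
ΔT = η·γ̇²·t_res / (ρ·cp) = 4760 · (4.36278)² · 442.41 / (936 · 2376) = 18.0234 K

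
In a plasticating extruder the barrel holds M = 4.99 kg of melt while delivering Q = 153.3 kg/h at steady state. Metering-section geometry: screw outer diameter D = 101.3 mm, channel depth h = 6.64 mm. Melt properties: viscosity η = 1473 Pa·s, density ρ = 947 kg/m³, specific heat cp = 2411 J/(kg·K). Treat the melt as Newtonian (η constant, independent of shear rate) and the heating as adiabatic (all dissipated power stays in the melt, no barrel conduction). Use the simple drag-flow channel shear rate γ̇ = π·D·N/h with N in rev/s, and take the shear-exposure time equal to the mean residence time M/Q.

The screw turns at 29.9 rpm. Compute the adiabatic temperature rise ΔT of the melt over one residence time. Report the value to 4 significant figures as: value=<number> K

Throughput in SI: Q_s = 153.3 kg/h ÷ 3600 s/h = 0.0425833 kg/s
t_res = M / Q_s = 4.99 ÷ 0.0425833 = 117.182 s
Geometry in metres: D = 101.3 mm → 0.1013 m, h = 6.64 mm → 0.00664 m; screw speed N = 29.9 rpm = 0.498333 rev/s
Shear rate: γ̇ = πDN/h = π·0.1013·0.498333/0.00664 = 23.8842 s⁻¹
ΔT = η·γ̇²·t_res/(ρ·cp) = [1473 × 23.8842² × 117.182] / [947 × 2411] = 43.126 K

value=43.13 K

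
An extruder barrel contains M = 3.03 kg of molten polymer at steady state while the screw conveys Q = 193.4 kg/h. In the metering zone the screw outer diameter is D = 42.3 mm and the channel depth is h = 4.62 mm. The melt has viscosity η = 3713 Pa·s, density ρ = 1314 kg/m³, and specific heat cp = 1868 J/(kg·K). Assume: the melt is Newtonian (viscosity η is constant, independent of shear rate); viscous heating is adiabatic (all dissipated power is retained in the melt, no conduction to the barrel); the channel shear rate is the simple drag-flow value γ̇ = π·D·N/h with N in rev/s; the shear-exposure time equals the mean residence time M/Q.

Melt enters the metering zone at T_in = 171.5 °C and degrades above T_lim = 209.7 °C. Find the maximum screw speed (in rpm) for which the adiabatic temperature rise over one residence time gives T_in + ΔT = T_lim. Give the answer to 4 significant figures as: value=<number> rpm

value=44.14 rpm

Q_s = Q / 3600 = 193.4 / 3600 = 0.0537222 kg/s
Mean residence time: t_res = M/Q_s = 3.03 kg / 0.0537222 kg/s = 56.4012 s
Convert to metres: D = 0.0423 m, h = 0.00462 m
ΔT_a = T_lim − T_in = 209.7 °C − 171.5 °C = 38.2 K
γ̇_max² = ΔT_a·ρ·cp / (η·t_res) = [38.2 × 1314 × 1868] / [3713 × 56.4012] = 447.736 s⁻²
Take the square root: γ̇_max = √(447.736) = 21.1598 s⁻¹
N_max = γ̇_max h / (πD) = 21.1598·0.00462/(π·0.0423) = 0.735636 rev/s → ×60 = 44.1381 rpm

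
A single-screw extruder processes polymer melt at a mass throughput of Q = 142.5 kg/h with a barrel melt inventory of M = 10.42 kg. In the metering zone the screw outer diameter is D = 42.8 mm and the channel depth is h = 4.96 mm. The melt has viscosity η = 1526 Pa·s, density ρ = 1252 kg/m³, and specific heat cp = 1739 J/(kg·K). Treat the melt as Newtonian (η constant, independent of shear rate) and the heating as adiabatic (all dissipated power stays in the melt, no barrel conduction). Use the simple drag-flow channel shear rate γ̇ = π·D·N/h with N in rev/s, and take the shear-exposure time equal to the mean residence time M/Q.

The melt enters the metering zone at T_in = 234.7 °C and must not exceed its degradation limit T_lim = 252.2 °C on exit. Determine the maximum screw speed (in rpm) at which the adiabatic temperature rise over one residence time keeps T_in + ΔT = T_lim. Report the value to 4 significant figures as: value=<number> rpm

value=21.56 rpm

Convert throughput: Q = 142.5 kg/h = 142.5/3600 = 0.0395833 kg/s
t_res = M / Q_s = 10.42 ÷ 0.0395833 = 263.242 s
Convert to metres: D = 0.0428 m, h = 0.00496 m
ΔT_a = T_lim − T_in = 252.2 − 234.7 = 17.5 K
γ̇_max² = ΔT_a·ρ·cp / (η·t_res) = [17.5 × 1252 × 1739] / [1526 × 263.242] = 94.8489 s⁻²
γ̇_max = √94.8489 = 9.73904 s⁻¹
N_max = γ̇_max·h / (π·D) = 9.73904 · 0.00496 / (π · 0.0428) = 0.359256 rev/s = 21.5554 rpm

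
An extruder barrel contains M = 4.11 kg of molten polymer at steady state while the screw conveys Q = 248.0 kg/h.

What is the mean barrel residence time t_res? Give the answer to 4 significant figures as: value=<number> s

Convert throughput: Q = 248.0 kg/h = 248.0/3600 = 0.0688889 kg/s
t_res = M / Q_s = 4.11 / 0.0688889 = 59.6613 s

value=59.66 s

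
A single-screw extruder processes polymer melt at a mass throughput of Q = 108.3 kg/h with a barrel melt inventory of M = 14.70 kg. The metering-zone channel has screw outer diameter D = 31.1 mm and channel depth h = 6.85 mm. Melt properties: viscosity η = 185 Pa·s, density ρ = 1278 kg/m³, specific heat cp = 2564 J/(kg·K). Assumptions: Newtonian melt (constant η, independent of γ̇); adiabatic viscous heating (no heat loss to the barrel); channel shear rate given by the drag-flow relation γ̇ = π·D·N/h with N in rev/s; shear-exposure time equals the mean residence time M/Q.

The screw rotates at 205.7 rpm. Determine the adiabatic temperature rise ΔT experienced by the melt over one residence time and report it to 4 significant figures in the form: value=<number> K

Q_s = Q / 3600 = 108.3 / 3600 = 0.0300833 kg/s
Mean residence time: t_res = M/Q_s = 14.70 kg / 0.0300833 kg/s = 488.643 s
D = 31.1 mm = 0.0311 m;  h = 6.85 mm = 0.00685 m;  N = 205.7 rpm / 60 = 3.42833 rev/s
γ̇ = π·D·N / h = π · 0.0311 · 3.42833 / 0.00685 = 48.8993 s⁻¹
ΔT = η·γ̇²·t_res / (ρ·cp) = 185 · (48.8993)² · 488.643 / (1278 · 2564) = 65.9659 K

value=65.97 K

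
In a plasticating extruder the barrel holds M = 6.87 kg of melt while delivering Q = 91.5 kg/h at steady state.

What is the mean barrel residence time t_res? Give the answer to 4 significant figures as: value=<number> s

Throughput in SI: Q_s = 91.5 kg/h ÷ 3600 s/h = 0.0254167 kg/s
t_res = M / Q_s = 6.87 ÷ 0.0254167 = 270.295 s

value=270.3 s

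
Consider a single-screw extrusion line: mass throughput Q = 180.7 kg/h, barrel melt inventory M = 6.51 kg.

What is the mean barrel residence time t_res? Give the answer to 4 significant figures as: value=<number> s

value=129.7 s

Q_s = Q / 3600 = 180.7 / 3600 = 0.0501944 kg/s
t_res = M / Q_s = 6.51 ÷ 0.0501944 = 129.696 s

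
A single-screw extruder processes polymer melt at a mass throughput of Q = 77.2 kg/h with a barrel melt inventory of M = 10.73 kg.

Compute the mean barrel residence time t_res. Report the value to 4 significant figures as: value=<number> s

Q_s = Q / 3600 = 77.2 / 3600 = 0.0214444 kg/s
t_res = M / Q_s = 10.73 ÷ 0.0214444 = 500.363 s

value=500.4 s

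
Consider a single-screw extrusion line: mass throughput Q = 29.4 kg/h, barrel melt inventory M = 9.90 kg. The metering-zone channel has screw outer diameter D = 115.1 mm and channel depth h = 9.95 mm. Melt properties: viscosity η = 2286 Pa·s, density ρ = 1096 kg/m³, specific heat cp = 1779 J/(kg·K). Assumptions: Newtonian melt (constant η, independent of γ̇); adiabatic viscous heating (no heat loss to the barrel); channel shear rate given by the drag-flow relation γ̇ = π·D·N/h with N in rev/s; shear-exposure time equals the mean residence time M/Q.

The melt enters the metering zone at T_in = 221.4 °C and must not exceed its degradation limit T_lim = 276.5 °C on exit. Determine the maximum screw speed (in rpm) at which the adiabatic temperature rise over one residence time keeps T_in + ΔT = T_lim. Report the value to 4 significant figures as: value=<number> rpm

value=10.28 rpm

Convert throughput: Q = 29.4 kg/h = 29.4/3600 = 0.00816667 kg/s
t_res = M / Q_s = 9.90 ÷ 0.00816667 = 1212.24 s
Convert to metres: D = 0.1151 m, h = 0.00995 m
ΔT_a = T_lim − T_in = 276.5 °C − 221.4 °C = 55.1 K
γ̇_max² = ΔT_a·ρ·cp / (η·t_res) = [55.1 × 1096 × 1779] / [2286 × 1212.24] = 38.7678 s⁻²
γ̇_max = √38.7678 = 6.22638 s⁻¹
N_max = γ̇_max·h / (π·D) = 6.22638 · 0.00995 / (π · 0.1151) = 0.17133 rev/s = 10.2798 rpm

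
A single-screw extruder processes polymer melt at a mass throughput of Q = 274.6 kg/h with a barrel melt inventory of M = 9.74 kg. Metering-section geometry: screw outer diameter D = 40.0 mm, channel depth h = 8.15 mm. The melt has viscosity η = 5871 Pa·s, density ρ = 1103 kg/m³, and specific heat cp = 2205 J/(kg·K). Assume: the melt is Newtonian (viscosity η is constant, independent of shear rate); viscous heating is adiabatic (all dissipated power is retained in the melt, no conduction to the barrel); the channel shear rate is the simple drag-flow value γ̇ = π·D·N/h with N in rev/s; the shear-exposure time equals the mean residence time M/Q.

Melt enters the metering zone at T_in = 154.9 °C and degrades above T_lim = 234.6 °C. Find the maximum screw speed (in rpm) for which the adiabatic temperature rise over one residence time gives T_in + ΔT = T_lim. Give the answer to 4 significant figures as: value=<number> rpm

value=62.57 rpm

Q_s = Q / 3600 = 274.6 / 3600 = 0.0762778 kg/s
Mean residence time: t_res = M/Q_s = 9.74 kg / 0.0762778 kg/s = 127.691 s
Convert to metres: D = 0.04 m, h = 0.00815 m
ΔT_a = T_lim − T_in = 234.6 − 154.9 = 79.7 K
Invert ΔT = ηγ̇²t_res/(ρcp) for γ̇: γ̇_max² = ΔT_a ρ cp / (η t_res) = 79.7·1103·2205 / (5871·127.691) = 258.565 s⁻²
γ̇_max = √258.565 = 16.08 s⁻¹
Solve γ̇ = πDN/h for N: N_max = γ̇_max·h/(π·D) = 16.08 × 0.00815 / (π × 0.04) = 1.04288 rev/s = 62.5725 rpm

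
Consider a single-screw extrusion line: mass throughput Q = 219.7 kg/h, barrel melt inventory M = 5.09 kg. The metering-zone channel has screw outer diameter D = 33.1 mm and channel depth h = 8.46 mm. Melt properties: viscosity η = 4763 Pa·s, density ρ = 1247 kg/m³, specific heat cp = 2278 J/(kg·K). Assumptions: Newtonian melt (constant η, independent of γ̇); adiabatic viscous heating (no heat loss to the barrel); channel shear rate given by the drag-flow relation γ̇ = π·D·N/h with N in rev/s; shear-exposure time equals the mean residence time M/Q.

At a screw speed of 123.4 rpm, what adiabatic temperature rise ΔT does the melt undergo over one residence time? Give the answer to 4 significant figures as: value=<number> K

Q_s = Q / 3600 = 219.7 / 3600 = 0.0610278 kg/s
t_res = M / Q_s = 5.09 ÷ 0.0610278 = 83.4046 s
D = 33.1 mm = 0.0331 m;  h = 8.46 mm = 0.00846 m;  N = 123.4 rpm / 60 = 2.05667 rev/s
Shear rate: γ̇ = πDN/h = π·0.0331·2.05667/0.00846 = 25.2797 s⁻¹
ΔT = η·γ̇²·t_res / (ρ·cp) = 4763 · (25.2797)² · 83.4046 / (1247 · 2278) = 89.3704 K

value=89.37 K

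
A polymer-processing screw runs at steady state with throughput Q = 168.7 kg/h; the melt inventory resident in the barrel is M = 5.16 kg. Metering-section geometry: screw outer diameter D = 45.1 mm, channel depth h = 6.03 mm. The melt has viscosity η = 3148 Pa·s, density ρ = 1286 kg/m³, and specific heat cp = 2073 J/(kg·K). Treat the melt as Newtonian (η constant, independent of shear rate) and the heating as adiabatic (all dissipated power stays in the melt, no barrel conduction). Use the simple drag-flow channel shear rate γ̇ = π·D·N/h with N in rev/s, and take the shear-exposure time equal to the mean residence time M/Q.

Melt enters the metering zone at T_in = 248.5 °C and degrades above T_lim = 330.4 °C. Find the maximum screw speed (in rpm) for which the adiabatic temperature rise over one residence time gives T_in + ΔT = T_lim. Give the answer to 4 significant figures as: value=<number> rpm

value=64.09 rpm

Q_s = Q / 3600 = 168.7 / 3600 = 0.0468611 kg/s
t_res = M / Q_s = 5.16 ÷ 0.0468611 = 110.113 s
Geometry in SI: D = 45.1 mm → 0.0451 m, h = 6.03 mm → 0.00603 m
ΔT_a = T_lim − T_in = 330.4 °C − 248.5 °C = 81.9 K
γ̇_max² = ΔT_a·ρ·cp/(η·t_res) = 81.9·1286·2073/(3148·110.113) = 629.872 s⁻²
Take the square root: γ̇_max = √(629.872) = 25.0973 s⁻¹
Solve γ̇ = πDN/h for N: N_max = γ̇_max·h/(π·D) = 25.0973 × 0.00603 / (π × 0.0451) = 1.06811 rev/s = 64.0868 rpm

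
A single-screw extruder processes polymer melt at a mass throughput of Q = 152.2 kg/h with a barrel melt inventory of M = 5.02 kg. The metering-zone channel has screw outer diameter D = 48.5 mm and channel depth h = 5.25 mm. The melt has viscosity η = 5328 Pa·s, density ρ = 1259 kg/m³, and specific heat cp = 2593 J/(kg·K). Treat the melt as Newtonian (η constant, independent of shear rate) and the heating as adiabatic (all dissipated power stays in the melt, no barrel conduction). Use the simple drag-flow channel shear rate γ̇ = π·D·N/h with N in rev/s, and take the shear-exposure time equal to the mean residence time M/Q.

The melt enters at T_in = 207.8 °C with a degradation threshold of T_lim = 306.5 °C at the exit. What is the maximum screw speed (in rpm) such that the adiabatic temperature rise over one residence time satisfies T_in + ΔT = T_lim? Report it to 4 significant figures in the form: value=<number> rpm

value=46.66 rpm

Q_s = Q / 3600 = 152.2 / 3600 = 0.0422778 kg/s
Mean residence time: t_res = M/Q_s = 5.02 kg / 0.0422778 kg/s = 118.739 s
Geometry in SI: D = 48.5 mm → 0.0485 m, h = 5.25 mm → 0.00525 m
ΔT_a = T_lim − T_in = 306.5 °C − 207.8 °C = 98.7 K
γ̇_max² = ΔT_a·ρ·cp / (η·t_res) = [98.7 × 1259 × 2593] / [5328 × 118.739] = 509.319 s⁻²
Take the square root: γ̇_max = √(509.319) = 22.5681 s⁻¹
N_max = γ̇_max h / (πD) = 22.5681·0.00525/(π·0.0485) = 0.777611 rev/s → ×60 = 46.6567 rpm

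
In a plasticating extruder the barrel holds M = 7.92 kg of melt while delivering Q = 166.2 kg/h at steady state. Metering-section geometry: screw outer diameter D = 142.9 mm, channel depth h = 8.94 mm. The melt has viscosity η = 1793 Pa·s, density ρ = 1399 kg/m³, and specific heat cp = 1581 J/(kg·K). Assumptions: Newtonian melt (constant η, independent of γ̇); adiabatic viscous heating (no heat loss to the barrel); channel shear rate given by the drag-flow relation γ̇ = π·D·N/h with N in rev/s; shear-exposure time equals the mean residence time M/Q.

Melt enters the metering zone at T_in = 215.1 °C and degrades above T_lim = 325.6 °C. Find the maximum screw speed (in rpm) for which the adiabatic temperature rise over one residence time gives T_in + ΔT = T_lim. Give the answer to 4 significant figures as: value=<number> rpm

value=33.68 rpm

Throughput in SI: Q_s = 166.2 kg/h ÷ 3600 s/h = 0.0461667 kg/s
Mean residence time: t_res = M/Q_s = 7.92 kg / 0.0461667 kg/s = 171.552 s
Geometry in SI: D = 142.9 mm → 0.1429 m, h = 8.94 mm → 0.00894 m
ΔT_a = T_lim − T_in = 325.6 − 215.1 = 110.5 K
γ̇_max² = ΔT_a·ρ·cp / (η·t_res) = [110.5 × 1399 × 1581] / [1793 × 171.552] = 794.575 s⁻²
Take the square root: γ̇_max = √(794.575) = 28.1882 s⁻¹
N_max = γ̇_max·h / (π·D) = 28.1882 · 0.00894 / (π · 0.1429) = 0.561336 rev/s = 33.6802 rpm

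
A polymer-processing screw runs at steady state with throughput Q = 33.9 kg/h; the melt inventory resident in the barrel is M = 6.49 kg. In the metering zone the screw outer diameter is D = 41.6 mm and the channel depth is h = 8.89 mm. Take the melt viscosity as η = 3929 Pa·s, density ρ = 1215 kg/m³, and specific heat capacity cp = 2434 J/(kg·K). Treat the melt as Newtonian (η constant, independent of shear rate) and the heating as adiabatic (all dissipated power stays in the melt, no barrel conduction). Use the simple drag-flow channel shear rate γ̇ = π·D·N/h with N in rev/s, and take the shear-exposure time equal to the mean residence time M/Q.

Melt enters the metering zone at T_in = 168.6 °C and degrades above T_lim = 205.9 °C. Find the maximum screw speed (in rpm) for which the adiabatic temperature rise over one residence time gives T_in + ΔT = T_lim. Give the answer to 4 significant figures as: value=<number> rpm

Throughput in SI: Q_s = 33.9 kg/h ÷ 3600 s/h = 0.00941667 kg/s
t_res = M / Q_s = 6.49 ÷ 0.00941667 = 689.204 s
D = 41.6 mm = 0.0416 m;  h = 8.89 mm = 0.00889 m
ΔT_a = T_lim − T_in = 205.9 °C − 168.6 °C = 37.3 K
γ̇_max² = ΔT_a·ρ·cp / (η·t_res) = [37.3 × 1215 × 2434] / [3929 × 689.204] = 40.7358 s⁻²
Take the square root: γ̇_max = √(40.7358) = 6.38246 s⁻¹
N_max = γ̇_max h / (πD) = 6.38246·0.00889/(π·0.0416) = 0.434157 rev/s → ×60 = 26.0494 rpm

value=26.05 rpm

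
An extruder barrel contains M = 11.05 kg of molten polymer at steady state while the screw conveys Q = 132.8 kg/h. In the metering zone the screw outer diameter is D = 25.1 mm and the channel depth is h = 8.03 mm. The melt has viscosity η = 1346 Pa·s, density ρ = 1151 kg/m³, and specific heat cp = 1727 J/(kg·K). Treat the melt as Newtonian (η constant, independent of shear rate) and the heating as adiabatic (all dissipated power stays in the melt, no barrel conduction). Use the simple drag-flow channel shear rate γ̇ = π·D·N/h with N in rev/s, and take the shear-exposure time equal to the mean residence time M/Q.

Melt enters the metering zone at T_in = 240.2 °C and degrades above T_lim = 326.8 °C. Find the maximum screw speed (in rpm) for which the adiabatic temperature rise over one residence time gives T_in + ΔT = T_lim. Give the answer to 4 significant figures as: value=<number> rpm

Q_s = Q / 3600 = 132.8 / 3600 = 0.0368889 kg/s
t_res = M / Q_s = 11.05 / 0.0368889 = 299.548 s
Geometry in SI: D = 25.1 mm → 0.0251 m, h = 8.03 mm → 0.00803 m
ΔT_a = T_lim − T_in = 326.8 °C − 240.2 °C = 86.6 K
γ̇_max² = ΔT_a·ρ·cp/(η·t_res) = 86.6·1151·1727/(1346·299.548) = 426.947 s⁻²
Take the square root: γ̇_max = √(426.947) = 20.6627 s⁻¹
N_max = γ̇_max h / (πD) = 20.6627·0.00803/(π·0.0251) = 2.10416 rev/s → ×60 = 126.25 rpm

value=126.2 rpm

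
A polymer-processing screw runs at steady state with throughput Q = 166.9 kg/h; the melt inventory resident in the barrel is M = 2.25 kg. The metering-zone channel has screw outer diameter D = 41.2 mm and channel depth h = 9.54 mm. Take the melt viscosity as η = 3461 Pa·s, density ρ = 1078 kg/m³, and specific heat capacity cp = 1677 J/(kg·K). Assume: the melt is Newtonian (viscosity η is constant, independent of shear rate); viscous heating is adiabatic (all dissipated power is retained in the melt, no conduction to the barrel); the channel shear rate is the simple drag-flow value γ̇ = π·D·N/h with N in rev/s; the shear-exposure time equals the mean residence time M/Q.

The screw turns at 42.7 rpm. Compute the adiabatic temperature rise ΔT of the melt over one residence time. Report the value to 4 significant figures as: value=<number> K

value=8.662 K

Throughput in SI: Q_s = 166.9 kg/h ÷ 3600 s/h = 0.0463611 kg/s
Mean residence time: t_res = M/Q_s = 2.25 kg / 0.0463611 kg/s = 48.5321 s
D = 41.2 mm = 0.0412 m;  h = 9.54 mm = 0.00954 m;  N = 42.7 rpm / 60 = 0.711667 rev/s
γ̇ = π D N / h = (π)(0.0412)(0.711667) / 0.00954 = 9.65551 s⁻¹
ΔT = η·γ̇²·t_res/(ρ·cp) = [3461 × 9.65551² × 48.5321] / [1078 × 1677] = 8.66222 K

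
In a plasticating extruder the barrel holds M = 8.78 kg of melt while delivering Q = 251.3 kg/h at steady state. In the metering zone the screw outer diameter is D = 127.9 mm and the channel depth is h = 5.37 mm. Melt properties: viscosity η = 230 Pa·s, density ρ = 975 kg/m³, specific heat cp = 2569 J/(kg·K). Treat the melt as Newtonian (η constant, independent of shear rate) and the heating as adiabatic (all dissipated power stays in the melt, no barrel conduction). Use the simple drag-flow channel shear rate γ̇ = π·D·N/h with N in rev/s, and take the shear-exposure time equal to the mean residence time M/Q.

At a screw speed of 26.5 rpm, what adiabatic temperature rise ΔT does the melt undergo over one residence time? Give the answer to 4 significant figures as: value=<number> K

value=12.61 K

Convert throughput: Q = 251.3 kg/h = 251.3/3600 = 0.0698056 kg/s
t_res = M / Q_s = 8.78 ÷ 0.0698056 = 125.778 s
Geometry in metres: D = 127.9 mm → 0.1279 m, h = 5.37 mm → 0.00537 m; screw speed N = 26.5 rpm = 0.441667 rev/s
Shear rate: γ̇ = πDN/h = π·0.1279·0.441667/0.00537 = 33.0477 s⁻¹
ΔT = η·γ̇²·t_res/(ρ·cp) = [230 × 33.0477² × 125.778] / [975 × 2569] = 12.6138 K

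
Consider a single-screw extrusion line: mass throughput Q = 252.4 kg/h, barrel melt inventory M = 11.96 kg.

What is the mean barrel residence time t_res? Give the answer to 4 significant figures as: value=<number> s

Throughput in SI: Q_s = 252.4 kg/h ÷ 3600 s/h = 0.0701111 kg/s
t_res = M / Q_s = 11.96 / 0.0701111 = 170.586 s

value=170.6 s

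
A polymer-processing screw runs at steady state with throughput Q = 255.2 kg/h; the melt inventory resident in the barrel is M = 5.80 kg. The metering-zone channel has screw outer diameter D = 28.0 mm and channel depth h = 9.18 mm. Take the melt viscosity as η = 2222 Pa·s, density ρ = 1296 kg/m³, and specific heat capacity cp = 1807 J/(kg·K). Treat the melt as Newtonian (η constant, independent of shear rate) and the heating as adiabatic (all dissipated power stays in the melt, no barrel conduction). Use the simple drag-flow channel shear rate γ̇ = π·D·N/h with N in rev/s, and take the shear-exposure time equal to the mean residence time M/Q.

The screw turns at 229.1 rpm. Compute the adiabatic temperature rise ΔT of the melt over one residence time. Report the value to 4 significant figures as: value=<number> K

Q_s = Q / 3600 = 255.2 / 3600 = 0.0708889 kg/s
t_res = M / Q_s = 5.80 ÷ 0.0708889 = 81.8182 s
Geometry in metres: D = 28.0 mm → 0.028 m, h = 9.18 mm → 0.00918 m; screw speed N = 229.1 rpm = 3.81833 rev/s
γ̇ = π·D·N / h = π · 0.028 · 3.81833 / 0.00918 = 36.588 s⁻¹
Adiabatic rise: ΔT = η γ̇² t_res / (ρ cp) = 2222·(36.588)²·81.8182 / (1296·1807) = 103.922 K

value=103.9 K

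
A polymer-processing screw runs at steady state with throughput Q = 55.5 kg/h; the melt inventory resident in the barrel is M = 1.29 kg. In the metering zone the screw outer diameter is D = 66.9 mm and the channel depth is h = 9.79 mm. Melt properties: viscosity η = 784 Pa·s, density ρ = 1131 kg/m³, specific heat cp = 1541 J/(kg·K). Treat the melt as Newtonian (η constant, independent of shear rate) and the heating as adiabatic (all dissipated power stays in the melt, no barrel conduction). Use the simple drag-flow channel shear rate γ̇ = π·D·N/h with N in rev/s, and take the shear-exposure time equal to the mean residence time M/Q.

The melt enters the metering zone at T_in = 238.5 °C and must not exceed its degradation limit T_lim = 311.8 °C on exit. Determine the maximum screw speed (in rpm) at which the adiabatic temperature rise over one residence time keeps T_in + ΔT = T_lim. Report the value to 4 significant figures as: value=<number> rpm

value=123.3 rpm

Convert throughput: Q = 55.5 kg/h = 55.5/3600 = 0.0154167 kg/s
t_res = M / Q_s = 1.29 ÷ 0.0154167 = 83.6757 s
D = 66.9 mm = 0.0669 m;  h = 9.79 mm = 0.00979 m
ΔT_a = T_lim − T_in = 311.8 °C − 238.5 °C = 73.3 K
Invert ΔT = ηγ̇²t_res/(ρcp) for γ̇: γ̇_max² = ΔT_a ρ cp / (η t_res) = 73.3·1131·1541 / (784·83.6757) = 1947.39 s⁻²
γ̇_max = √1947.39 = 44.1293 s⁻¹
Solve γ̇ = πDN/h for N: N_max = γ̇_max·h/(π·D) = 44.1293 × 0.00979 / (π × 0.0669) = 2.05558 rev/s = 123.335 rpm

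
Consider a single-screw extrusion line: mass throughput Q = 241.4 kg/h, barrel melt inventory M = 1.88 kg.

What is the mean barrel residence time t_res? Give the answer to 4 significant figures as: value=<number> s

value=28.04 s

Throughput in SI: Q_s = 241.4 kg/h ÷ 3600 s/h = 0.0670556 kg/s
t_res = M / Q_s = 1.88 ÷ 0.0670556 = 28.0365 s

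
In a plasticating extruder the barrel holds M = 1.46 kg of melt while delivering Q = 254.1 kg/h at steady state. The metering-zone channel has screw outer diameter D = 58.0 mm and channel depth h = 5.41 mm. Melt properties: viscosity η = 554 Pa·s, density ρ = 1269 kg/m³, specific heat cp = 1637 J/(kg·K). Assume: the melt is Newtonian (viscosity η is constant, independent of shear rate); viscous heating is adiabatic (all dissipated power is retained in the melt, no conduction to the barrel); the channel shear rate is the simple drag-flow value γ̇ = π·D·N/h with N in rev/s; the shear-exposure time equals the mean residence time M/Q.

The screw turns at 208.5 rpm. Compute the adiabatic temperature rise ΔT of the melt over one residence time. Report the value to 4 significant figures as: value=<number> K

Q_s = Q / 3600 = 254.1 / 3600 = 0.0705833 kg/s
Mean residence time: t_res = M/Q_s = 1.46 kg / 0.0705833 kg/s = 20.6848 s
Convert to SI: D = 0.058 m, h = 0.00541 m, N = 208.5/60 = 3.475 rev/s
γ̇ = π·D·N / h = π · 0.058 · 3.475 / 0.00541 = 117.04 s⁻¹
ΔT = η·γ̇²·t_res / (ρ·cp) = 554 · (117.04)² · 20.6848 / (1269 · 1637) = 75.5651 K

value=75.57 K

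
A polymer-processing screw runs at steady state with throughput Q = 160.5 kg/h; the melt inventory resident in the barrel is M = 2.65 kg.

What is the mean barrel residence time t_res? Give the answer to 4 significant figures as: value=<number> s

value=59.44 s

Convert throughput: Q = 160.5 kg/h = 160.5/3600 = 0.0445833 kg/s
t_res = M / Q_s = 2.65 ÷ 0.0445833 = 59.4393 s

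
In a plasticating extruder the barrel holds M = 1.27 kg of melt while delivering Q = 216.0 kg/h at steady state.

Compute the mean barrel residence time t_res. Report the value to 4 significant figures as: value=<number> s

value=21.17 s

Throughput in SI: Q_s = 216.0 kg/h ÷ 3600 s/h = 0.06 kg/s
t_res = M / Q_s = 1.27 ÷ 0.06 = 21.1667 s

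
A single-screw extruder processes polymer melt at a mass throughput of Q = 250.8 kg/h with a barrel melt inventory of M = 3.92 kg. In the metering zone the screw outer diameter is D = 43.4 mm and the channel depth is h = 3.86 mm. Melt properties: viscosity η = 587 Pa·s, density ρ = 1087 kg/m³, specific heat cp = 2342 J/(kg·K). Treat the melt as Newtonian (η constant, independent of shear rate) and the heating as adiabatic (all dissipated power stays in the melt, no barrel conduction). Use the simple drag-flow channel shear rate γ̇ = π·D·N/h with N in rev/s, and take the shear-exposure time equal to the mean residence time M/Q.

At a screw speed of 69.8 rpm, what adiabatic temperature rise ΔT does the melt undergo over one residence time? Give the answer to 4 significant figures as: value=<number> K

Convert throughput: Q = 250.8 kg/h = 250.8/3600 = 0.0696667 kg/s
Mean residence time: t_res = M/Q_s = 3.92 kg / 0.0696667 kg/s = 56.2679 s
D = 43.4 mm = 0.0434 m;  h = 3.86 mm = 0.00386 m;  N = 69.8 rpm / 60 = 1.16333 rev/s
γ̇ = π·D·N / h = π · 0.0434 · 1.16333 / 0.00386 = 41.0919 s⁻¹
ΔT = η·γ̇²·t_res/(ρ·cp) = [587 × 41.0919² × 56.2679] / [1087 × 2342] = 21.9076 K

value=21.91 K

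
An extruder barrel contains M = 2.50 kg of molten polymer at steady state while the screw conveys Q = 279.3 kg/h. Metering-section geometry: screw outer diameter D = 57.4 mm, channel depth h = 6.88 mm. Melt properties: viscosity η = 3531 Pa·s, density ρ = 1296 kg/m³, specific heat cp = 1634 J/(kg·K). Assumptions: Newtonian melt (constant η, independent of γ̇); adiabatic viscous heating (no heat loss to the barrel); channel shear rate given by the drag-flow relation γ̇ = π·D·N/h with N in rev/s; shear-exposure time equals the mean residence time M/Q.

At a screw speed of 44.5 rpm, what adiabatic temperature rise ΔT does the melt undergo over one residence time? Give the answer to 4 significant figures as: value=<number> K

value=20.30 K

Convert throughput: Q = 279.3 kg/h = 279.3/3600 = 0.0775833 kg/s
t_res = M / Q_s = 2.50 / 0.0775833 = 32.2234 s
D = 57.4 mm = 0.0574 m;  h = 6.88 mm = 0.00688 m;  N = 44.5 rpm / 60 = 0.741667 rev/s
γ̇ = π·D·N / h = π · 0.0574 · 0.741667 / 0.00688 = 19.4394 s⁻¹
ΔT = η·γ̇²·t_res / (ρ·cp) = 3531 · (19.4394)² · 32.2234 / (1296 · 1634) = 20.3038 K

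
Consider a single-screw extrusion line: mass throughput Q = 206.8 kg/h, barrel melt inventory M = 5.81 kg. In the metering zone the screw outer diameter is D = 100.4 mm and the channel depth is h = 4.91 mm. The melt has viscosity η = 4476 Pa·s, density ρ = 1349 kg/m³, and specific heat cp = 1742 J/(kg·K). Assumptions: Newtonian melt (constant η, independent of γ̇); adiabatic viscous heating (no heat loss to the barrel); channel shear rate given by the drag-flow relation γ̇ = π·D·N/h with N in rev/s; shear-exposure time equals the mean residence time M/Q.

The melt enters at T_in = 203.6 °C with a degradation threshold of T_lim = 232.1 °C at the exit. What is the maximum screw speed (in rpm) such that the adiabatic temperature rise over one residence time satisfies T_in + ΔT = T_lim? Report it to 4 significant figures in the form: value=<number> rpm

value=11.36 rpm

Q_s = Q / 3600 = 206.8 / 3600 = 0.0574444 kg/s
t_res = M / Q_s = 5.81 / 0.0574444 = 101.141 s
D = 100.4 mm = 0.1004 m;  h = 4.91 mm = 0.00491 m
Allowable rise: ΔT_a = T_lim − T_in = 232.1 − 203.6 = 28.5 K
γ̇_max² = ΔT_a·ρ·cp / (η·t_res) = [28.5 × 1349 × 1742] / [4476 × 101.141] = 147.94 s⁻²
Take the square root: γ̇_max = √(147.94) = 12.1631 s⁻¹
Solve γ̇ = πDN/h for N: N_max = γ̇_max·h/(π·D) = 12.1631 × 0.00491 / (π × 0.1004) = 0.18934 rev/s = 11.3604 rpm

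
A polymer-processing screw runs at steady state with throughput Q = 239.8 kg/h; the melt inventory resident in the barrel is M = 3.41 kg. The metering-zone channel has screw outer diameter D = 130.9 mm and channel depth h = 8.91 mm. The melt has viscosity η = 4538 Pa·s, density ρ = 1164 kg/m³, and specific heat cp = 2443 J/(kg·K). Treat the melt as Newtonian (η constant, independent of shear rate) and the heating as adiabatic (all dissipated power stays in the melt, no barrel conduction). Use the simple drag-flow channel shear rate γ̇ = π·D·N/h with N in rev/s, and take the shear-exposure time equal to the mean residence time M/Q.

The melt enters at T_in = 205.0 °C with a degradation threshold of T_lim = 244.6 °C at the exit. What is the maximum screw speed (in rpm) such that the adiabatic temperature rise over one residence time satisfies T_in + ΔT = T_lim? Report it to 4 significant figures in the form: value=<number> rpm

value=28.62 rpm

Q_s = Q / 3600 = 239.8 / 3600 = 0.0666111 kg/s
Mean residence time: t_res = M/Q_s = 3.41 kg / 0.0666111 kg/s = 51.1927 s
Geometry in SI: D = 130.9 mm → 0.1309 m, h = 8.91 mm → 0.00891 m
ΔT_a = T_lim − T_in = 244.6 °C − 205.0 °C = 39.6 K
γ̇_max² = ΔT_a·ρ·cp / (η·t_res) = [39.6 × 1164 × 2443] / [4538 × 51.1927] = 484.729 s⁻²
Take the square root: γ̇_max = √(484.729) = 22.0166 s⁻¹
Solve γ̇ = πDN/h for N: N_max = γ̇_max·h/(π·D) = 22.0166 × 0.00891 / (π × 0.1309) = 0.477021 rev/s = 28.6213 rpm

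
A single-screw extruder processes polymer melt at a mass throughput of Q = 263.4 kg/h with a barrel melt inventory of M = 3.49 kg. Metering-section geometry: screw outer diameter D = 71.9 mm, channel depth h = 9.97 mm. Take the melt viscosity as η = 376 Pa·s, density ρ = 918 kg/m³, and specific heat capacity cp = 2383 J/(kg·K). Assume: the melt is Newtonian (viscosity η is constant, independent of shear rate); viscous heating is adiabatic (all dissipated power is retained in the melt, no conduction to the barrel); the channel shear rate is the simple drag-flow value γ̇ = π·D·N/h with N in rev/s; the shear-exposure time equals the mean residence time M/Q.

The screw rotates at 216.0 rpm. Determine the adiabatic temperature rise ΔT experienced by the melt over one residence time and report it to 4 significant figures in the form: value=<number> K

value=54.54 K

Q_s = Q / 3600 = 263.4 / 3600 = 0.0731667 kg/s
t_res = M / Q_s = 3.49 / 0.0731667 = 47.6993 s
Convert to SI: D = 0.0719 m, h = 0.00997 m, N = 216.0/60 = 3.6 rev/s
Shear rate: γ̇ = πDN/h = π·0.0719·3.6/0.00997 = 81.5617 s⁻¹
ΔT = η·γ̇²·t_res/(ρ·cp) = [376 × 81.5617² × 47.6993] / [918 × 2383] = 54.5388 K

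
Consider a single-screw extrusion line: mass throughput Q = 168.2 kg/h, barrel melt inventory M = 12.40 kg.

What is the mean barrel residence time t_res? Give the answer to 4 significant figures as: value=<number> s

Q_s = Q / 3600 = 168.2 / 3600 = 0.0467222 kg/s
t_res = M / Q_s = 12.40 / 0.0467222 = 265.398 s

value=265.4 s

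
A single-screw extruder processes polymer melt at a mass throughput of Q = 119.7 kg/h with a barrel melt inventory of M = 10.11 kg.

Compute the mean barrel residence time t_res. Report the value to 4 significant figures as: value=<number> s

Convert throughput: Q = 119.7 kg/h = 119.7/3600 = 0.03325 kg/s
t_res = M / Q_s = 10.11 / 0.03325 = 304.06 s

value=304.1 s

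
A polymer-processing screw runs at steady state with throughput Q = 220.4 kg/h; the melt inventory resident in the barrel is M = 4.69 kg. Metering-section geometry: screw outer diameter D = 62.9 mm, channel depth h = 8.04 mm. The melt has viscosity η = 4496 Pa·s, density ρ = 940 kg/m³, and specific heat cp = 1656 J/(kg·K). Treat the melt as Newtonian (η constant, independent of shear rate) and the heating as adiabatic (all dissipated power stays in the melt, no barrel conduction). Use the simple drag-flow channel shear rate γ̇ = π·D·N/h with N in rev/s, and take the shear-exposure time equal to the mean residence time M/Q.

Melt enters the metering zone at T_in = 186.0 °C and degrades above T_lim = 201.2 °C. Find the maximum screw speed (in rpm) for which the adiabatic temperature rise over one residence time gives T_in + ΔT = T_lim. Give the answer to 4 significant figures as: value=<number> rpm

value=20.23 rpm

Convert throughput: Q = 220.4 kg/h = 220.4/3600 = 0.0612222 kg/s
Mean residence time: t_res = M/Q_s = 4.69 kg / 0.0612222 kg/s = 76.6062 s
Convert to metres: D = 0.0629 m, h = 0.00804 m
Allowable rise: ΔT_a = T_lim − T_in = 201.2 − 186.0 = 15.2 K
γ̇_max² = ΔT_a·ρ·cp / (η·t_res) = [15.2 × 940 × 1656] / [4496 × 76.6062] = 68.6976 s⁻²
γ̇_max = sqrt(68.6976) = 8.2884 s⁻¹
N_max = γ̇_max h / (πD) = 8.2884·0.00804/(π·0.0629) = 0.33723 rev/s → ×60 = 20.2338 rpm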